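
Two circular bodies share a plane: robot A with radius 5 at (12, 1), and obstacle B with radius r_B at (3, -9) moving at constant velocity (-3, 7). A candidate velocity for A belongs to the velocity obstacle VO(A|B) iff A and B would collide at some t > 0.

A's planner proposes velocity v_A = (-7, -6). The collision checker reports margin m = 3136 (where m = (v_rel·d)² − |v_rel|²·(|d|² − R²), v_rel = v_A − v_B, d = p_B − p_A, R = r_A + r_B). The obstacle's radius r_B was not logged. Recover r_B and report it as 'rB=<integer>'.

m = 3136
d = (-9, -10);  v_rel = (-4, -13),  |v_rel|² = 185
v_rel×d = (-4)·(-10) − (-13)·(-9) = -77
since m = R²·185 − (-77)²:  R² = (5929 + 3136) / 185 = 49
R = √49 = 7  ⇒  r_B = 7 − 5 = 2

rB=2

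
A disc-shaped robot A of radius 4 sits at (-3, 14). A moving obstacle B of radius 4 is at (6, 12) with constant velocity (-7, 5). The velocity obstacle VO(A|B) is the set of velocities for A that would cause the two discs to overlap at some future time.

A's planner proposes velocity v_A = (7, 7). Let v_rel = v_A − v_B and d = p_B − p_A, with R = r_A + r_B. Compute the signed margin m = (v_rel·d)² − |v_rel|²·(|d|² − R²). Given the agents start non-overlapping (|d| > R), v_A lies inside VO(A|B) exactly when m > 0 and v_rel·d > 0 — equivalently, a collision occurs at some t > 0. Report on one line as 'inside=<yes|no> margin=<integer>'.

d = (9, -2),  |d|² = 85;  R = 4+4 = 8,  c = 85−8² = 21
v_rel = (14, 2),  |v_rel|² = 200;  v_rel·d = (14)·(9) + (2)·(-2) = 122
200·t² − 244·t + 21 = 0  ⇒  m = 122² − 200·21 = 10684
m = 10684 > 0,  v_rel·d = 122 > 0  ⇒  inside

inside=yes margin=10684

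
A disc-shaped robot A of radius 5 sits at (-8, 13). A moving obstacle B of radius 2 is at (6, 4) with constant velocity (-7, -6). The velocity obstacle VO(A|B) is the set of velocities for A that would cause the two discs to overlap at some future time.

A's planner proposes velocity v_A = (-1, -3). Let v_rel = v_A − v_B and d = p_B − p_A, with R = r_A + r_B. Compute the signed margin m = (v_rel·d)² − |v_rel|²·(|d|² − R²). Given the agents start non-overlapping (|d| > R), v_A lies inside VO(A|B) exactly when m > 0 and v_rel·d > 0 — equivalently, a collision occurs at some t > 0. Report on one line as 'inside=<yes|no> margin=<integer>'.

d = (14, -9),  |d|² = 277;  R = 5+2 = 7,  c = 277−7² = 228
v_rel = (6, 3),  |v_rel|² = 45;  v_rel·d = (6)·(14) + (3)·(-9) = 57
45·t² − 114·t + 228 = 0  ⇒  m = 57² − 45·228 = -7011
m = -7011 < 0,  v_rel·d = 57 > 0  ⇒  outside

inside=no margin=-7011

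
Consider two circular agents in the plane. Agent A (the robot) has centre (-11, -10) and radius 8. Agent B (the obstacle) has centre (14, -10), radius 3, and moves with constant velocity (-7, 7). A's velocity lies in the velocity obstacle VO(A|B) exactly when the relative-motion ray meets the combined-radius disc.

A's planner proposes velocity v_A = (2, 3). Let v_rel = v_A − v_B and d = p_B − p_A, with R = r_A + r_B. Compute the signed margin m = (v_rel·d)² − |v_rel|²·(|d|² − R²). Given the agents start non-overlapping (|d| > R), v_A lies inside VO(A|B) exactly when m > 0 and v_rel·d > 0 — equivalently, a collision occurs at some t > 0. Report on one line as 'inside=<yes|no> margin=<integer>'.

d = (25, 0),  |d|² = 625;  R = 8+3 = 11,  c = 625−11² = 504
v_rel = (9, -4),  |v_rel|² = 97;  v_rel·d = (9)·(25) + (-4)·(0) = 225
97·t² − 450·t + 504 = 0  ⇒  m = 225² − 97·504 = 1737
m = 1737 > 0,  v_rel·d = 225 > 0  ⇒  inside

inside=yes margin=1737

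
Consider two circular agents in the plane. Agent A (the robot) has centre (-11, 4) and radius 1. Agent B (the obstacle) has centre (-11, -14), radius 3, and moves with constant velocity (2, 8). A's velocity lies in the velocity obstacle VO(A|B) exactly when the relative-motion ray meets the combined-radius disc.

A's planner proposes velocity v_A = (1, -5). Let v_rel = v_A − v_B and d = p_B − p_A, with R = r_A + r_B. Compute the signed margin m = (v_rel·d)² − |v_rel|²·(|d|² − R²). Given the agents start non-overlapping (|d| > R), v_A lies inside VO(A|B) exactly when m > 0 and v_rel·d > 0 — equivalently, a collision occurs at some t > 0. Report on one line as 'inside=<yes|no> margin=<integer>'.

d = (0, -18),  |d|² = 324;  R = 1+3 = 4,  c = 324−4² = 308
v_rel = (-1, -13),  |v_rel|² = 170;  v_rel·d = (-1)·(0) + (-13)·(-18) = 234
170·t² − 468·t + 308 = 0  ⇒  m = 234² − 170·308 = 2396
m = 2396 > 0,  v_rel·d = 234 > 0  ⇒  inside

inside=yes margin=2396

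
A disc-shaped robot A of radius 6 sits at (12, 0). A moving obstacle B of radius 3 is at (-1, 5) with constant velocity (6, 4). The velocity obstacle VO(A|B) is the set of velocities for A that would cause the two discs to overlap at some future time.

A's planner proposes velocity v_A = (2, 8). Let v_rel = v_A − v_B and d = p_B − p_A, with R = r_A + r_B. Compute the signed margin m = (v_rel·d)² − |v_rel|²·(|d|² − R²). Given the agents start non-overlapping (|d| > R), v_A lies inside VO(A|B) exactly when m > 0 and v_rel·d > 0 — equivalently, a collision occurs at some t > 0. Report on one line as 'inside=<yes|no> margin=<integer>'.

d = (-13, 5),  |d|² = 194;  R = 6+3 = 9,  c = 194−9² = 113
v_rel = (-4, 4),  |v_rel|² = 32;  v_rel·d = (-4)·(-13) + (4)·(5) = 72
32·t² − 144·t + 113 = 0  ⇒  m = 72² − 32·113 = 1568
m = 1568 > 0,  v_rel·d = 72 > 0  ⇒  inside

inside=yes margin=1568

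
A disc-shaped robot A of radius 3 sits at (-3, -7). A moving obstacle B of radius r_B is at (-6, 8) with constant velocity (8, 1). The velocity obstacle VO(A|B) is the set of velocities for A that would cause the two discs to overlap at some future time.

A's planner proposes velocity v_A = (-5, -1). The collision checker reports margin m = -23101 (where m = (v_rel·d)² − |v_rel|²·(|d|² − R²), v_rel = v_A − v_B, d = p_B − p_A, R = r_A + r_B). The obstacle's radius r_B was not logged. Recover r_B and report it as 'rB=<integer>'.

m = -23101
d = (-3, 15);  v_rel = (-13, -2),  |v_rel|² = 173
v_rel×d = (-13)·(15) − (-2)·(-3) = -201
since m = R²·173 − (-201)²:  R² = (40401 + -23101) / 173 = 100
R = √100 = 10  ⇒  r_B = 10 − 3 = 7

rB=7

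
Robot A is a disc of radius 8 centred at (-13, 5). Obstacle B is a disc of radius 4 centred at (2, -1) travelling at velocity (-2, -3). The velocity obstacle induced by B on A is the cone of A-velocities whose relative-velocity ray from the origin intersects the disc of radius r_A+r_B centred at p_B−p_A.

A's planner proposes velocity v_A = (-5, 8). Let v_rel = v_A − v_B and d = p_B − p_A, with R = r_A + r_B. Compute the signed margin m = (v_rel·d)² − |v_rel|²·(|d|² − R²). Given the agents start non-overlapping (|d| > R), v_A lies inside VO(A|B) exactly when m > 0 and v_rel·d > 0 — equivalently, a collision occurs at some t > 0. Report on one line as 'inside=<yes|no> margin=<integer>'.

d = (15, -6),  |d|² = 261;  R = 8+4 = 12,  c = 261−12² = 117
v_rel = (-3, 11),  |v_rel|² = 130;  v_rel·d = (-3)·(15) + (11)·(-6) = -111
130·t² + 222·t + 117 = 0  ⇒  m = (-111)² − 130·117 = -2889
m = -2889 < 0,  v_rel·d = -111 < 0  ⇒  outside

inside=no margin=-2889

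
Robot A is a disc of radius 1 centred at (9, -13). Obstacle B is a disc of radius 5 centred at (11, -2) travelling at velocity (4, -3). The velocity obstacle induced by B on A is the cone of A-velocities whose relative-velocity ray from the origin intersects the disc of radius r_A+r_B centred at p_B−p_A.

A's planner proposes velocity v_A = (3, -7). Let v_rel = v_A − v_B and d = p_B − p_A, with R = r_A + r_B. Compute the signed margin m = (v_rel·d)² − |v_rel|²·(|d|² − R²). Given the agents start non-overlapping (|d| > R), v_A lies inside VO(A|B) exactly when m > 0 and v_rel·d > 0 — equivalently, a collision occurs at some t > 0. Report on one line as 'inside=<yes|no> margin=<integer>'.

d = (2, 11),  |d|² = 125;  R = 1+5 = 6,  c = 125−6² = 89
v_rel = (-1, -4),  |v_rel|² = 17;  v_rel·d = (-1)·(2) + (-4)·(11) = -46
17·t² + 92·t + 89 = 0  ⇒  m = (-46)² − 17·89 = 603
m = 603 > 0,  v_rel·d = -46 < 0  ⇒  outside

inside=no margin=603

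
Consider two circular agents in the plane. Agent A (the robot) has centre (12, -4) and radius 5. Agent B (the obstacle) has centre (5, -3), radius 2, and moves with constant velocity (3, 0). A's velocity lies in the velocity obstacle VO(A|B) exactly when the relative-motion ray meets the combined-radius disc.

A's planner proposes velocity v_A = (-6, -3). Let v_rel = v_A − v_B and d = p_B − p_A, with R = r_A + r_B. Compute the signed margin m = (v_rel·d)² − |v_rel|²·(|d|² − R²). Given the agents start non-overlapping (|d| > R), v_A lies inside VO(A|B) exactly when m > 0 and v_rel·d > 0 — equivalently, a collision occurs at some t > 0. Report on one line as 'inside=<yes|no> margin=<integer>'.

d = (-7, 1),  |d|² = 50;  R = 5+2 = 7,  c = 50−7² = 1
v_rel = (-9, -3),  |v_rel|² = 90;  v_rel·d = (-9)·(-7) + (-3)·(1) = 60
90·t² − 120·t + 1 = 0  ⇒  m = 60² − 90·1 = 3510
m = 3510 > 0,  v_rel·d = 60 > 0  ⇒  inside

inside=yes margin=3510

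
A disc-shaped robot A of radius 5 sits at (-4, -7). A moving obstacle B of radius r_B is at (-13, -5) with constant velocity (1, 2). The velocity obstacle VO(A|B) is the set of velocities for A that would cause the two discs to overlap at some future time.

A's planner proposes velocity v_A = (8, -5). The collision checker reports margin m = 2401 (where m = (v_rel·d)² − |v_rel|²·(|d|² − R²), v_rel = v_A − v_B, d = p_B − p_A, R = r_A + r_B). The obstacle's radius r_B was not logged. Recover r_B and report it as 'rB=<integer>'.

m = 2401
d = (-9, 2);  v_rel = (7, -7),  |v_rel|² = 98
v_rel×d = (7)·(2) − (-7)·(-9) = -49
since m = R²·98 − (-49)²:  R² = (2401 + 2401) / 98 = 49
R = √49 = 7  ⇒  r_B = 7 − 5 = 2

rB=2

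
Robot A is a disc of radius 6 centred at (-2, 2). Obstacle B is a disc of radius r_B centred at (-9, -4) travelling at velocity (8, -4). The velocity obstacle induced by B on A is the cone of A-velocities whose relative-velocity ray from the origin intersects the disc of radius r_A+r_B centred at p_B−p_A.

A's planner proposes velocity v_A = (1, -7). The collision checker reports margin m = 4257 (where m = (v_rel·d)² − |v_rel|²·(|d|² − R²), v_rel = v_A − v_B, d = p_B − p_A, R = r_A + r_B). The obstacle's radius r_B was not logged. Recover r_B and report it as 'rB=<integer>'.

m = 4257
d = (-7, -6);  v_rel = (-7, -3),  |v_rel|² = 58
v_rel×d = (-7)·(-6) − (-3)·(-7) = 21
since m = R²·58 − 21²:  R² = (441 + 4257) / 58 = 81
R = √81 = 9  ⇒  r_B = 9 − 6 = 3

rB=3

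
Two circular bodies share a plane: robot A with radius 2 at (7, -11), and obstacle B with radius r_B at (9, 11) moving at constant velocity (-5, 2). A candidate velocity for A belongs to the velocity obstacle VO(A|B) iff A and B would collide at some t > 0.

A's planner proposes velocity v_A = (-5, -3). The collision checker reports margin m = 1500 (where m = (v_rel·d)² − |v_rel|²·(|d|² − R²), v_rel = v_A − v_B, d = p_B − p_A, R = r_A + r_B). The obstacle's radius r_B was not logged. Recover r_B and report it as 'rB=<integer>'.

m = 1500
d = (2, 22);  v_rel = (0, -5),  |v_rel|² = 25
v_rel×d = (0)·(22) − (-5)·(2) = 10
since m = R²·25 − 10²:  R² = (100 + 1500) / 25 = 64
R = √64 = 8  ⇒  r_B = 8 − 2 = 6

rB=6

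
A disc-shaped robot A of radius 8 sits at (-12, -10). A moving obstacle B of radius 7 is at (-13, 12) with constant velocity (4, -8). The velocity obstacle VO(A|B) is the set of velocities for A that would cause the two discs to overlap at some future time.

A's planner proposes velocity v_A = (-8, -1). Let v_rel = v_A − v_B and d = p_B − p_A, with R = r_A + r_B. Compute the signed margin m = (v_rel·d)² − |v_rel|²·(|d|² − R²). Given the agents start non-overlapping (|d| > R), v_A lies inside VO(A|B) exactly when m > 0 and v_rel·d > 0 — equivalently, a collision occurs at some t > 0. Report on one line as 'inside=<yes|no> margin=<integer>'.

d = (-1, 22),  |d|² = 485;  R = 8+7 = 15,  c = 485−15² = 260
v_rel = (-12, 7),  |v_rel|² = 193;  v_rel·d = (-12)·(-1) + (7)·(22) = 166
193·t² − 332·t + 260 = 0  ⇒  m = 166² − 193·260 = -22624
m = -22624 < 0,  v_rel·d = 166 > 0  ⇒  outside

inside=no margin=-22624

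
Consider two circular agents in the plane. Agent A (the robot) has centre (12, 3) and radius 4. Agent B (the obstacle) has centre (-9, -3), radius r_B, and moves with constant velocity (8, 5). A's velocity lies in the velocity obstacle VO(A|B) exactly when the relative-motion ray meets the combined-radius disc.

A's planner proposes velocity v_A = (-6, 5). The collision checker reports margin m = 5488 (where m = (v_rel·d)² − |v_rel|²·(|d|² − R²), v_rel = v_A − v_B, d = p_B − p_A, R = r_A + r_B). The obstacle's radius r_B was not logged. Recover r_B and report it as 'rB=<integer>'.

m = 5488
d = (-21, -6);  v_rel = (-14, 0),  |v_rel|² = 196
v_rel×d = (-14)·(-6) − (0)·(-21) = 84
since m = R²·196 − 84²:  R² = (7056 + 5488) / 196 = 64
R = √64 = 8  ⇒  r_B = 8 − 4 = 4

rB=4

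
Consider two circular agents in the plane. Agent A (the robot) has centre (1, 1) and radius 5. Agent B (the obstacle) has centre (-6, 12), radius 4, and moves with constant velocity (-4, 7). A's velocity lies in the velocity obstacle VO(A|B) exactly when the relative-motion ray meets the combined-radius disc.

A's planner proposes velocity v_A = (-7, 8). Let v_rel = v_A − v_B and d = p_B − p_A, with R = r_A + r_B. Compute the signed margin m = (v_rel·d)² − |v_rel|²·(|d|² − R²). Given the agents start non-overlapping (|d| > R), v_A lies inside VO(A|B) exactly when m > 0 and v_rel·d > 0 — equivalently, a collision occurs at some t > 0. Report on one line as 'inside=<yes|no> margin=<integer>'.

d = (-7, 11),  |d|² = 170;  R = 5+4 = 9,  c = 170−9² = 89
v_rel = (-3, 1),  |v_rel|² = 10;  v_rel·d = (-3)·(-7) + (1)·(11) = 32
10·t² − 64·t + 89 = 0  ⇒  m = 32² − 10·89 = 134
m = 134 > 0,  v_rel·d = 32 > 0  ⇒  inside

inside=yes margin=134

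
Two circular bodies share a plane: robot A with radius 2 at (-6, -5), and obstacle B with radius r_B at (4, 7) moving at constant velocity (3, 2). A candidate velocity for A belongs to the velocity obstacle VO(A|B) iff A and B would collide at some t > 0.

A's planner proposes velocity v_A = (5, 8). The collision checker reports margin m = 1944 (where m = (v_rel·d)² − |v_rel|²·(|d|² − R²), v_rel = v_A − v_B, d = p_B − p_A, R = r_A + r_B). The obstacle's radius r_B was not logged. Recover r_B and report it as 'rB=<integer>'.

m = 1944
d = (10, 12);  v_rel = (2, 6),  |v_rel|² = 40
v_rel×d = (2)·(12) − (6)·(10) = -36
since m = R²·40 − (-36)²:  R² = (1296 + 1944) / 40 = 81
R = √81 = 9  ⇒  r_B = 9 − 2 = 7

rB=7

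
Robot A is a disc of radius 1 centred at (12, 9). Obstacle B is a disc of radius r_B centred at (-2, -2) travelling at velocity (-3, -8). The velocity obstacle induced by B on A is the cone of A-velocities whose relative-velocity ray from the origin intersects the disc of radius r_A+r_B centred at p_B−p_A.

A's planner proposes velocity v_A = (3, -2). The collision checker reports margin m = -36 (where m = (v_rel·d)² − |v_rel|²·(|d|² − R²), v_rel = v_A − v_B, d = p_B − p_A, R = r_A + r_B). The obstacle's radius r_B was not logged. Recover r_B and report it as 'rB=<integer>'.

m = -36
d = (-14, -11);  v_rel = (6, 6),  |v_rel|² = 72
v_rel×d = (6)·(-11) − (6)·(-14) = 18
since m = R²·72 − 18²:  R² = (324 + -36) / 72 = 4
R = √4 = 2  ⇒  r_B = 2 − 1 = 1

rB=1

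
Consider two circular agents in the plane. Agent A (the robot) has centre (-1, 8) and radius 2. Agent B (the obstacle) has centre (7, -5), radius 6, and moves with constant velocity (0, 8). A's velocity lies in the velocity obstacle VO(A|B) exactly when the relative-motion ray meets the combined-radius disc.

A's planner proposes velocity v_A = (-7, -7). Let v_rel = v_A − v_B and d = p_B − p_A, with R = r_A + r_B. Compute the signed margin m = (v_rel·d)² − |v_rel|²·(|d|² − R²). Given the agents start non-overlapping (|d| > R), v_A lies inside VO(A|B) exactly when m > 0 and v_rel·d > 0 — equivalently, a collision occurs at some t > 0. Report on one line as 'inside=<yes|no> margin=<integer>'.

d = (8, -13),  |d|² = 233;  R = 2+6 = 8,  c = 233−8² = 169
v_rel = (-7, -15),  |v_rel|² = 274;  v_rel·d = (-7)·(8) + (-15)·(-13) = 139
274·t² − 278·t + 169 = 0  ⇒  m = 139² − 274·169 = -26985
m = -26985 < 0,  v_rel·d = 139 > 0  ⇒  outside

inside=no margin=-26985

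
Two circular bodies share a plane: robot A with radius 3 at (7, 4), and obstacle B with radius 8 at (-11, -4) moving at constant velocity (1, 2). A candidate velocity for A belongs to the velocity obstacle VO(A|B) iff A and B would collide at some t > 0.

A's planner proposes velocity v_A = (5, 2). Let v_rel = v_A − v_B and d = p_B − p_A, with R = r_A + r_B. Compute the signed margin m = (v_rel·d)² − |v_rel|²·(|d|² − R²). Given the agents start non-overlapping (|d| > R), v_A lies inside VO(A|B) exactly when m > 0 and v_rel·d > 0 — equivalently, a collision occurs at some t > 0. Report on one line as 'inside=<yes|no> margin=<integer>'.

d = (-18, -8),  |d|² = 388;  R = 3+8 = 11,  c = 388−11² = 267
v_rel = (4, 0),  |v_rel|² = 16;  v_rel·d = (4)·(-18) + (0)·(-8) = -72
16·t² + 144·t + 267 = 0  ⇒  m = (-72)² − 16·267 = 912
m = 912 > 0,  v_rel·d = -72 < 0  ⇒  outside

inside=no margin=912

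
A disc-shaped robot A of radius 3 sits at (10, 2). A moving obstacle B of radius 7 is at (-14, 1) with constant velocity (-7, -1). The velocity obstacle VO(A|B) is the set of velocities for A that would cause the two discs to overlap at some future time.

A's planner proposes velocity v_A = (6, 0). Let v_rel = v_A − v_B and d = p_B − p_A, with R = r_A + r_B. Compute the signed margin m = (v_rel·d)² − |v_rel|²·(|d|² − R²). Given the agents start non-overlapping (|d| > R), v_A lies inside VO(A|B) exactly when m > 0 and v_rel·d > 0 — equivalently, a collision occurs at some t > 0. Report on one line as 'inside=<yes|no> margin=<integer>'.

d = (-24, -1),  |d|² = 577;  R = 3+7 = 10,  c = 577−10² = 477
v_rel = (13, 1),  |v_rel|² = 170;  v_rel·d = (13)·(-24) + (1)·(-1) = -313
170·t² + 626·t + 477 = 0  ⇒  m = (-313)² − 170·477 = 16879
m = 16879 > 0,  v_rel·d = -313 < 0  ⇒  outside

inside=no margin=16879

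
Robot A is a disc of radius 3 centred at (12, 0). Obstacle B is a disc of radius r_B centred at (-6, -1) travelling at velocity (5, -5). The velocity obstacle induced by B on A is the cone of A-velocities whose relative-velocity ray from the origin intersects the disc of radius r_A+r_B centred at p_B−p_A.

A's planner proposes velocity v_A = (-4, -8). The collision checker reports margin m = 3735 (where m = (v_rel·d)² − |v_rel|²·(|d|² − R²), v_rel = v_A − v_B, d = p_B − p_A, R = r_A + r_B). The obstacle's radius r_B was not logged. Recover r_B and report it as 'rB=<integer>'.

m = 3735
d = (-18, -1);  v_rel = (-9, -3),  |v_rel|² = 90
v_rel×d = (-9)·(-1) − (-3)·(-18) = -45
since m = R²·90 − (-45)²:  R² = (2025 + 3735) / 90 = 64
R = √64 = 8  ⇒  r_B = 8 − 3 = 5

rB=5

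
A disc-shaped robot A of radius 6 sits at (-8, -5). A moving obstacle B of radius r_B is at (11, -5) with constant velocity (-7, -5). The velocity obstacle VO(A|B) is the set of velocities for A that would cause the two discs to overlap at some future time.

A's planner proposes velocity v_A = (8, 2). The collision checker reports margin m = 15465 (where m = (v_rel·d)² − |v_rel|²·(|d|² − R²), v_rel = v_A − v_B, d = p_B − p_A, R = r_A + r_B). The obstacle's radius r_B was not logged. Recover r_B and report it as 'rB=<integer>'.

m = 15465
d = (19, 0);  v_rel = (15, 7),  |v_rel|² = 274
v_rel×d = (15)·(0) − (7)·(19) = -133
since m = R²·274 − (-133)²:  R² = (17689 + 15465) / 274 = 121
R = √121 = 11  ⇒  r_B = 11 − 6 = 5

rB=5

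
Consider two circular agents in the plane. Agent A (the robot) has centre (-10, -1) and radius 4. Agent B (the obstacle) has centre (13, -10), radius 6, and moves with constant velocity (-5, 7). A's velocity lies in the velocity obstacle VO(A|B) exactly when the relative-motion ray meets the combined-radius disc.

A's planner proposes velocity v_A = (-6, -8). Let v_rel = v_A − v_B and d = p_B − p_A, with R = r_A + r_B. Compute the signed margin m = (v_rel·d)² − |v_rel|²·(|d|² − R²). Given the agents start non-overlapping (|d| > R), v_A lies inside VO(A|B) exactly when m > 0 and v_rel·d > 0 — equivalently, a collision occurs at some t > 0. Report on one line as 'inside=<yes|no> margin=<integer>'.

d = (23, -9),  |d|² = 610;  R = 4+6 = 10,  c = 610−10² = 510
v_rel = (-1, -15),  |v_rel|² = 226;  v_rel·d = (-1)·(23) + (-15)·(-9) = 112
226·t² − 224·t + 510 = 0  ⇒  m = 112² − 226·510 = -102716
m = -102716 < 0,  v_rel·d = 112 > 0  ⇒  outside

inside=no margin=-102716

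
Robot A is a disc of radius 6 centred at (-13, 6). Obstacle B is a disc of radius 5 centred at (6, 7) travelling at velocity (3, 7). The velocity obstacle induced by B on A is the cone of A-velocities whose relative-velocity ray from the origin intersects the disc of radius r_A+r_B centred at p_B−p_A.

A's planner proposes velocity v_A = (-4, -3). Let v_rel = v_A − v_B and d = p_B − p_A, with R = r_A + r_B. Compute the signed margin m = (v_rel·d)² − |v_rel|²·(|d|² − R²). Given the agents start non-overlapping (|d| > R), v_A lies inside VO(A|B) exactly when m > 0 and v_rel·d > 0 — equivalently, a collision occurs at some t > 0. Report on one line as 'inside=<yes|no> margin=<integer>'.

d = (19, 1),  |d|² = 362;  R = 6+5 = 11,  c = 362−11² = 241
v_rel = (-7, -10),  |v_rel|² = 149;  v_rel·d = (-7)·(19) + (-10)·(1) = -143
149·t² + 286·t + 241 = 0  ⇒  m = (-143)² − 149·241 = -15460
m = -15460 < 0,  v_rel·d = -143 < 0  ⇒  outside

inside=no margin=-15460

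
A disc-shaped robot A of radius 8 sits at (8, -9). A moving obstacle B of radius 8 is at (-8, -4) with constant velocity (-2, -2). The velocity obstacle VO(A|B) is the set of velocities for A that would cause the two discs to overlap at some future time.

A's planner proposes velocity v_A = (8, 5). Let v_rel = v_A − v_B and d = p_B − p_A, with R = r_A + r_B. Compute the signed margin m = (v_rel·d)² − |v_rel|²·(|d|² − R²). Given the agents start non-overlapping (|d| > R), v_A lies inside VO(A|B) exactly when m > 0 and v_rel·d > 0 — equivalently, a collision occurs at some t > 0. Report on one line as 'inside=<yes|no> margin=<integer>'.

d = (-16, 5),  |d|² = 281;  R = 8+8 = 16,  c = 281−16² = 25
v_rel = (10, 7),  |v_rel|² = 149;  v_rel·d = (10)·(-16) + (7)·(5) = -125
149·t² + 250·t + 25 = 0  ⇒  m = (-125)² − 149·25 = 11900
m = 11900 > 0,  v_rel·d = -125 < 0  ⇒  outside

inside=no margin=11900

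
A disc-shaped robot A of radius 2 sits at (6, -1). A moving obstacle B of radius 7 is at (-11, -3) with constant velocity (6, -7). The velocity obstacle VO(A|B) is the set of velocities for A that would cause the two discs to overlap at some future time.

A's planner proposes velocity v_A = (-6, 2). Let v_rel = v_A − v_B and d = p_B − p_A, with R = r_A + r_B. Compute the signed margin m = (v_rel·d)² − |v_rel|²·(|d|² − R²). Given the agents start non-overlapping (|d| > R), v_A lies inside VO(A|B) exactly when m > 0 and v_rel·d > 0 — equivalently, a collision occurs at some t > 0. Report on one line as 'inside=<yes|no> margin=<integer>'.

d = (-17, -2),  |d|² = 293;  R = 2+7 = 9,  c = 293−9² = 212
v_rel = (-12, 9),  |v_rel|² = 225;  v_rel·d = (-12)·(-17) + (9)·(-2) = 186
225·t² − 372·t + 212 = 0  ⇒  m = 186² − 225·212 = -13104
m = -13104 < 0,  v_rel·d = 186 > 0  ⇒  outside

inside=no margin=-13104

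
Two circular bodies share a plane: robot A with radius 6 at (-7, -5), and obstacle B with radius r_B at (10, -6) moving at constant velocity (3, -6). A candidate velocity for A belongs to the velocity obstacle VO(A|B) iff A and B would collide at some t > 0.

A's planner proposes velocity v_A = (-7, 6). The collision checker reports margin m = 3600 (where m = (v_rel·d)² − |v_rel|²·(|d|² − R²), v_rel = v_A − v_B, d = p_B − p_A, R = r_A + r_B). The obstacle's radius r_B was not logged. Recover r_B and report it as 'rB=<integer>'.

m = 3600
d = (17, -1);  v_rel = (-10, 12),  |v_rel|² = 244
v_rel×d = (-10)·(-1) − (12)·(17) = -194
since m = R²·244 − (-194)²:  R² = (37636 + 3600) / 244 = 169
R = √169 = 13  ⇒  r_B = 13 − 6 = 7

rB=7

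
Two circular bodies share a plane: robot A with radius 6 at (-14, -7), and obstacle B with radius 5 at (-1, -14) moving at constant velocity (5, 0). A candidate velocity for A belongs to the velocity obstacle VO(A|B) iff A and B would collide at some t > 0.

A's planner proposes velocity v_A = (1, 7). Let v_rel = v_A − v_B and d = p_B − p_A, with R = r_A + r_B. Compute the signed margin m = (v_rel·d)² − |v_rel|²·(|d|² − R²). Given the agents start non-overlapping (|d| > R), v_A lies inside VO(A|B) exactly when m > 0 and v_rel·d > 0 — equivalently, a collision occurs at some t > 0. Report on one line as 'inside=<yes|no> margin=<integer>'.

d = (13, -7),  |d|² = 218;  R = 6+5 = 11,  c = 218−11² = 97
v_rel = (-4, 7),  |v_rel|² = 65;  v_rel·d = (-4)·(13) + (7)·(-7) = -101
65·t² + 202·t + 97 = 0  ⇒  m = (-101)² − 65·97 = 3896
m = 3896 > 0,  v_rel·d = -101 < 0  ⇒  outside

inside=no margin=3896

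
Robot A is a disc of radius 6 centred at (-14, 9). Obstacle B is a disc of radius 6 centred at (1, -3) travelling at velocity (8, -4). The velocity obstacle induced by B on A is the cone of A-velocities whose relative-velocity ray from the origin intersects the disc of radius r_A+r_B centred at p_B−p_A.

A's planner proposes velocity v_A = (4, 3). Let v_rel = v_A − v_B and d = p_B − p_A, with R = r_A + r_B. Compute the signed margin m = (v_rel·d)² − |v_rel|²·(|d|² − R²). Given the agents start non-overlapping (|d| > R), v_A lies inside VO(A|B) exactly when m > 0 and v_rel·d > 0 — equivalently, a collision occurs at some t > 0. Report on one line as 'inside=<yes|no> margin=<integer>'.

d = (15, -12),  |d|² = 369;  R = 6+6 = 12,  c = 369−12² = 225
v_rel = (-4, 7),  |v_rel|² = 65;  v_rel·d = (-4)·(15) + (7)·(-12) = -144
65·t² + 288·t + 225 = 0  ⇒  m = (-144)² − 65·225 = 6111
m = 6111 > 0,  v_rel·d = -144 < 0  ⇒  outside

inside=no margin=6111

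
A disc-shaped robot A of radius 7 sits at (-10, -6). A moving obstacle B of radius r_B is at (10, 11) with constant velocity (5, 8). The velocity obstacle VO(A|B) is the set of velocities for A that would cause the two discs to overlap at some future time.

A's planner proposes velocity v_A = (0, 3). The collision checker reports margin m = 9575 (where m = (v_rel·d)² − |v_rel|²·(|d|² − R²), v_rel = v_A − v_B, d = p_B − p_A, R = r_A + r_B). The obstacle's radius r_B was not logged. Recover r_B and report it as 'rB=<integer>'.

m = 9575
d = (20, 17);  v_rel = (-5, -5),  |v_rel|² = 50
v_rel×d = (-5)·(17) − (-5)·(20) = 15
since m = R²·50 − 15²:  R² = (225 + 9575) / 50 = 196
R = √196 = 14  ⇒  r_B = 14 − 7 = 7

rB=7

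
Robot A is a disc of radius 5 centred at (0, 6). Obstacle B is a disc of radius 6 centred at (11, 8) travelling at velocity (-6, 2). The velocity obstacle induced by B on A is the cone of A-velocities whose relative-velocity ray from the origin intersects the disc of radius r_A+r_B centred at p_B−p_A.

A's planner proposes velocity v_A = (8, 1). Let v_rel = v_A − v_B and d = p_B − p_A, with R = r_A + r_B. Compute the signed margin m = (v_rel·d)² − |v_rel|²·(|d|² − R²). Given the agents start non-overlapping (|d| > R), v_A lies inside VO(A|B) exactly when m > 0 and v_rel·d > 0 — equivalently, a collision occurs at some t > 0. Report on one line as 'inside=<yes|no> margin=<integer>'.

d = (11, 2),  |d|² = 125;  R = 5+6 = 11,  c = 125−11² = 4
v_rel = (14, -1),  |v_rel|² = 197;  v_rel·d = (14)·(11) + (-1)·(2) = 152
197·t² − 304·t + 4 = 0  ⇒  m = 152² − 197·4 = 22316
m = 22316 > 0,  v_rel·d = 152 > 0  ⇒  inside

inside=yes margin=22316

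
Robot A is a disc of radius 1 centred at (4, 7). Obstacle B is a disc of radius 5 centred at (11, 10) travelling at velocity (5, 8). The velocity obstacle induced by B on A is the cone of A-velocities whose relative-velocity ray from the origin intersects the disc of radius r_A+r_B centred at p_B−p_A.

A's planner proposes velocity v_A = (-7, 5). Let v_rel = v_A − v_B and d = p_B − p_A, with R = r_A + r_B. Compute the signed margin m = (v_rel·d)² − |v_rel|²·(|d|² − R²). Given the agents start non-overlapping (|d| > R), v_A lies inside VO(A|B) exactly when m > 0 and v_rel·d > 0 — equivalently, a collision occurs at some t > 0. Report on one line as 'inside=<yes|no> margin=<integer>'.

d = (7, 3),  |d|² = 58;  R = 1+5 = 6,  c = 58−6² = 22
v_rel = (-12, -3),  |v_rel|² = 153;  v_rel·d = (-12)·(7) + (-3)·(3) = -93
153·t² + 186·t + 22 = 0  ⇒  m = (-93)² − 153·22 = 5283
m = 5283 > 0,  v_rel·d = -93 < 0  ⇒  outside

inside=no margin=5283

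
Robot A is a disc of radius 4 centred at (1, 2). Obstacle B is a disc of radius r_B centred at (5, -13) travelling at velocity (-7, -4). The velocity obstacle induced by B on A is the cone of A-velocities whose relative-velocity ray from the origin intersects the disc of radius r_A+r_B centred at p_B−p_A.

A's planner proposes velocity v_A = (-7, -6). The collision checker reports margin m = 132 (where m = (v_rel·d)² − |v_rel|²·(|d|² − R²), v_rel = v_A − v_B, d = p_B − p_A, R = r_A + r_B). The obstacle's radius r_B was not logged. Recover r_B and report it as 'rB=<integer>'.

m = 132
d = (4, -15);  v_rel = (0, -2),  |v_rel|² = 4
v_rel×d = (0)·(-15) − (-2)·(4) = 8
since m = R²·4 − 8²:  R² = (64 + 132) / 4 = 49
R = √49 = 7  ⇒  r_B = 7 − 4 = 3

rB=3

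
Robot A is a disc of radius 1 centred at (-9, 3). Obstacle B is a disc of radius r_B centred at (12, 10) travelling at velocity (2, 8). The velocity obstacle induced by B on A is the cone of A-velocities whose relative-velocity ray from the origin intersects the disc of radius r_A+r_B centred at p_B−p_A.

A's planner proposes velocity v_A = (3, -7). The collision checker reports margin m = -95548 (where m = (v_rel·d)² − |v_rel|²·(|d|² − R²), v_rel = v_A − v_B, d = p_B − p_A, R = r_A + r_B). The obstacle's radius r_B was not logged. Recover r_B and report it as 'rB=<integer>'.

m = -95548
d = (21, 7);  v_rel = (1, -15),  |v_rel|² = 226
v_rel×d = (1)·(7) − (-15)·(21) = 322
since m = R²·226 − 322²:  R² = (103684 + -95548) / 226 = 36
R = √36 = 6  ⇒  r_B = 6 − 1 = 5

rB=5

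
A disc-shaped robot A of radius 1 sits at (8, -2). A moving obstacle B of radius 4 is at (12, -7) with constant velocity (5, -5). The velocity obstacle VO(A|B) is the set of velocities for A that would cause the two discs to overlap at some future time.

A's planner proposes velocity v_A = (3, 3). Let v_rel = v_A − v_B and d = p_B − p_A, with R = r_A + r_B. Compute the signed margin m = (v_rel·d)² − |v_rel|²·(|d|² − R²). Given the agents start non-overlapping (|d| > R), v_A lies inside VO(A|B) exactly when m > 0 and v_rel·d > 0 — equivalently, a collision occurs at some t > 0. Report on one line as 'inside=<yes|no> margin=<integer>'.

d = (4, -5),  |d|² = 41;  R = 1+4 = 5,  c = 41−5² = 16
v_rel = (-2, 8),  |v_rel|² = 68;  v_rel·d = (-2)·(4) + (8)·(-5) = -48
68·t² + 96·t + 16 = 0  ⇒  m = (-48)² − 68·16 = 1216
m = 1216 > 0,  v_rel·d = -48 < 0  ⇒  outside

inside=no margin=1216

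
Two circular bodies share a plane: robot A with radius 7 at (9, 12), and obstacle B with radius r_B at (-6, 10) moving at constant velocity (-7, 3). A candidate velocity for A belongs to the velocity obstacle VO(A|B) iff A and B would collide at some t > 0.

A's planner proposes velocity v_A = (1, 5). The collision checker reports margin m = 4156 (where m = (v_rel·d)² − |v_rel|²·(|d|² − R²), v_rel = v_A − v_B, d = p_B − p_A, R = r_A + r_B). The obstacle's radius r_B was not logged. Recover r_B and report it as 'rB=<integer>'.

m = 4156
d = (-15, -2);  v_rel = (8, 2),  |v_rel|² = 68
v_rel×d = (8)·(-2) − (2)·(-15) = 14
since m = R²·68 − 14²:  R² = (196 + 4156) / 68 = 64
R = √64 = 8  ⇒  r_B = 8 − 7 = 1

rB=1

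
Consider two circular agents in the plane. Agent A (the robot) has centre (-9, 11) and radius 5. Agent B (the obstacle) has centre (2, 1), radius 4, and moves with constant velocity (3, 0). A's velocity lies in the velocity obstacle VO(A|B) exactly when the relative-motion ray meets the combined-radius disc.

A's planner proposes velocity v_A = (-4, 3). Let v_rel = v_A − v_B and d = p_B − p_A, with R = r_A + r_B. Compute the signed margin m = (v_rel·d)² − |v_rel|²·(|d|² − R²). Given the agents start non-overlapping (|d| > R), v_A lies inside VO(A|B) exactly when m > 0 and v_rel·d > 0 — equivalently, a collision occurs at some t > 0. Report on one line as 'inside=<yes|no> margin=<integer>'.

d = (11, -10),  |d|² = 221;  R = 5+4 = 9,  c = 221−9² = 140
v_rel = (-7, 3),  |v_rel|² = 58;  v_rel·d = (-7)·(11) + (3)·(-10) = -107
58·t² + 214·t + 140 = 0  ⇒  m = (-107)² − 58·140 = 3329
m = 3329 > 0,  v_rel·d = -107 < 0  ⇒  outside

inside=no margin=3329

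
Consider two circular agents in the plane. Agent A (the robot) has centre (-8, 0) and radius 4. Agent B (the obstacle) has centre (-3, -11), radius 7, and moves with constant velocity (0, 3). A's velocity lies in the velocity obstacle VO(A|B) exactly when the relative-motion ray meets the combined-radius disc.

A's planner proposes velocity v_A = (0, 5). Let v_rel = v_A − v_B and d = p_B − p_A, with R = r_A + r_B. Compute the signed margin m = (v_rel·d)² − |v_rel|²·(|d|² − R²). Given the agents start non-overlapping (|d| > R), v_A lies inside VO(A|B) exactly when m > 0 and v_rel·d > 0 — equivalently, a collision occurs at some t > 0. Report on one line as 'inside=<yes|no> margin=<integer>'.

d = (5, -11),  |d|² = 146;  R = 4+7 = 11,  c = 146−11² = 25
v_rel = (0, 2),  |v_rel|² = 4;  v_rel·d = (0)·(5) + (2)·(-11) = -22
4·t² + 44·t + 25 = 0  ⇒  m = (-22)² − 4·25 = 384
m = 384 > 0,  v_rel·d = -22 < 0  ⇒  outside

inside=no margin=384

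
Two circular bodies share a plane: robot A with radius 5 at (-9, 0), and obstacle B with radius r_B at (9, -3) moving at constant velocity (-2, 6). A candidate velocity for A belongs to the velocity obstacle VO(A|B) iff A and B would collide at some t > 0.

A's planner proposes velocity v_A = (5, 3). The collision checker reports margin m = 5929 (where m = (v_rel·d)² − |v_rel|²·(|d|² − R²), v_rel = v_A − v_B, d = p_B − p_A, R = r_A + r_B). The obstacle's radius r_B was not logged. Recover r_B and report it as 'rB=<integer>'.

m = 5929
d = (18, -3);  v_rel = (7, -3),  |v_rel|² = 58
v_rel×d = (7)·(-3) − (-3)·(18) = 33
since m = R²·58 − 33²:  R² = (1089 + 5929) / 58 = 121
R = √121 = 11  ⇒  r_B = 11 − 5 = 6

rB=6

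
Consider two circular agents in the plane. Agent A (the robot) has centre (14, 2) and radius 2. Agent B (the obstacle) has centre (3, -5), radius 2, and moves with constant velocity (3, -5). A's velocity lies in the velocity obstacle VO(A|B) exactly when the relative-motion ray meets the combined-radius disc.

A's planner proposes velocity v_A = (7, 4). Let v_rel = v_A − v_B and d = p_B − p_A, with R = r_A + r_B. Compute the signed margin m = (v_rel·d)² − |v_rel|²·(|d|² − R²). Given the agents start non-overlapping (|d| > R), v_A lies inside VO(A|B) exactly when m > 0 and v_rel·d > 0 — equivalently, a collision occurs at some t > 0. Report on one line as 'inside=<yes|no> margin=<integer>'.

d = (-11, -7),  |d|² = 170;  R = 2+2 = 4,  c = 170−4² = 154
v_rel = (4, 9),  |v_rel|² = 97;  v_rel·d = (4)·(-11) + (9)·(-7) = -107
97·t² + 214·t + 154 = 0  ⇒  m = (-107)² − 97·154 = -3489
m = -3489 < 0,  v_rel·d = -107 < 0  ⇒  outside

inside=no margin=-3489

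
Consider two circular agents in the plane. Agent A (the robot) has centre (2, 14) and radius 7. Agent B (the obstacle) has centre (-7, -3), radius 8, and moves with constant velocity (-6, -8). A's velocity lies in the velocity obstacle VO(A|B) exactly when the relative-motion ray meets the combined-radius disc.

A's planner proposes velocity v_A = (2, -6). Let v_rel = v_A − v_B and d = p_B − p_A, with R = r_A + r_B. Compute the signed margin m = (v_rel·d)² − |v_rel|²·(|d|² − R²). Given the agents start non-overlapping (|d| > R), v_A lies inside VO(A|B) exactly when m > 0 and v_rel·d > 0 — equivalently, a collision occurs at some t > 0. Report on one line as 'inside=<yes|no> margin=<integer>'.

d = (-9, -17),  |d|² = 370;  R = 7+8 = 15,  c = 370−15² = 145
v_rel = (8, 2),  |v_rel|² = 68;  v_rel·d = (8)·(-9) + (2)·(-17) = -106
68·t² + 212·t + 145 = 0  ⇒  m = (-106)² − 68·145 = 1376
m = 1376 > 0,  v_rel·d = -106 < 0  ⇒  outside

inside=no margin=1376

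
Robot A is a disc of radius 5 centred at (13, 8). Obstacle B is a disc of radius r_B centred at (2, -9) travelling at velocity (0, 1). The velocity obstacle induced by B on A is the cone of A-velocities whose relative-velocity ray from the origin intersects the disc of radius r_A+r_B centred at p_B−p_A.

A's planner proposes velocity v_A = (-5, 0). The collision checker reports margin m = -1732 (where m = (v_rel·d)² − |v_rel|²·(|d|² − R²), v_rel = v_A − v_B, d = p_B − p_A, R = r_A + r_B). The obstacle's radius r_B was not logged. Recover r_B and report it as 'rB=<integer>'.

m = -1732
d = (-11, -17);  v_rel = (-5, -1),  |v_rel|² = 26
v_rel×d = (-5)·(-17) − (-1)·(-11) = 74
since m = R²·26 − 74²:  R² = (5476 + -1732) / 26 = 144
R = √144 = 12  ⇒  r_B = 12 − 5 = 7

rB=7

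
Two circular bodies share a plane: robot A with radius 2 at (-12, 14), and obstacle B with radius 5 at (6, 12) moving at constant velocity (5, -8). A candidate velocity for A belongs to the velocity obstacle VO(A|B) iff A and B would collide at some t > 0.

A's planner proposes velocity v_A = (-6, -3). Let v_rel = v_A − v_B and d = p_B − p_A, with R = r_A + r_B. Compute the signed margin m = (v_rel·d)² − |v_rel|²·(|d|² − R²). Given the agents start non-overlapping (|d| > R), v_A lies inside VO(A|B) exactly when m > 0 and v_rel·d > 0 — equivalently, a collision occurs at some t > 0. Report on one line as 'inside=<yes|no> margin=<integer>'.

d = (18, -2),  |d|² = 328;  R = 2+5 = 7,  c = 328−7² = 279
v_rel = (-11, 5),  |v_rel|² = 146;  v_rel·d = (-11)·(18) + (5)·(-2) = -208
146·t² + 416·t + 279 = 0  ⇒  m = (-208)² − 146·279 = 2530
m = 2530 > 0,  v_rel·d = -208 < 0  ⇒  outside

inside=no margin=2530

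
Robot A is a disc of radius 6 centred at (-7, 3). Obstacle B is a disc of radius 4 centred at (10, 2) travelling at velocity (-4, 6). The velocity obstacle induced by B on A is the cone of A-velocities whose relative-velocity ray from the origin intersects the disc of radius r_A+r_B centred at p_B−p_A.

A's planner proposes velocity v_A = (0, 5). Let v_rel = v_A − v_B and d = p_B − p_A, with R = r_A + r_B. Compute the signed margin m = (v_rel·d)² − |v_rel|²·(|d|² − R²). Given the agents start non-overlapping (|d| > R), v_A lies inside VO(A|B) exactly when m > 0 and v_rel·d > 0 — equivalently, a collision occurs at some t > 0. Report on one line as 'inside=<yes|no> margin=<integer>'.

d = (17, -1),  |d|² = 290;  R = 6+4 = 10,  c = 290−10² = 190
v_rel = (4, -1),  |v_rel|² = 17;  v_rel·d = (4)·(17) + (-1)·(-1) = 69
17·t² − 138·t + 190 = 0  ⇒  m = 69² − 17·190 = 1531
m = 1531 > 0,  v_rel·d = 69 > 0  ⇒  inside

inside=yes margin=1531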